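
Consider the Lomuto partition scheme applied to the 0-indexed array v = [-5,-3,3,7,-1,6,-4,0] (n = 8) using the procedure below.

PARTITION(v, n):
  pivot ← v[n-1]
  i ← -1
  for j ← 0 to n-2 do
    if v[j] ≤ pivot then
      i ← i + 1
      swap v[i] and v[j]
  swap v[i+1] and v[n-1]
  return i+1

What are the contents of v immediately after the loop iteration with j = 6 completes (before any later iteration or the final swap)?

[-5,-3,-1,-4,3,6,7,0]

pivot=0, i=-1
j=0: -5≤0, i=0, swap(0,0) ⇒ [-5,-3,3,7,-1,6,-4,0]
j=1: -3≤0, i=1, swap(1,1) ⇒ [-5,-3,3,7,-1,6,-4,0]
j=2: 3>0, skip
j=3: 7>0, skip
j=4: -1≤0, i=2, swap(2,4) ⇒ [-5,-3,-1,7,3,6,-4,0]
j=5: 6>0, skip
j=6: -4≤0, i=3, swap(3,6) ⇒ [-5,-3,-1,-4,3,6,7,0]
(after j=6) v = [-5,-3,-1,-4,3,6,7,0]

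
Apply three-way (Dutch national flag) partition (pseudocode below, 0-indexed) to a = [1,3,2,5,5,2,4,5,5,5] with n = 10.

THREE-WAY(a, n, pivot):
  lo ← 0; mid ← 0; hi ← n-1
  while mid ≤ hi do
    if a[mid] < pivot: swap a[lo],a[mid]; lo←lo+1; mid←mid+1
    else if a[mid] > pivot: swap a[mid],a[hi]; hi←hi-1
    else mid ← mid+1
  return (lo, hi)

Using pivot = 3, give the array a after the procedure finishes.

pivot = 3; lo=0, mid=0, hi=9
a[mid]=1<3: swap a[0],a[0]; lo=1,mid=1 → [1,3,2,5,5,2,4,5,5,5]
a[mid]=3=3: mid=2
a[mid]=2<3: swap a[1],a[2]; lo=2,mid=3 → [1,2,3,5,5,2,4,5,5,5]
a[mid]=5>3: swap a[3],a[9]; hi=8 → [1,2,3,5,5,2,4,5,5,5]
a[mid]=5>3: swap a[3],a[8]; hi=7 → [1,2,3,5,5,2,4,5,5,5]
a[mid]=5>3: swap a[3],a[7]; hi=6 → [1,2,3,5,5,2,4,5,5,5]
a[mid]=5>3: swap a[3],a[6]; hi=5 → [1,2,3,4,5,2,5,5,5,5]
a[mid]=4>3: swap a[3],a[5]; hi=4 → [1,2,3,2,5,4,5,5,5,5]
a[mid]=2<3: swap a[2],a[3]; lo=3,mid=4 → [1,2,2,3,5,4,5,5,5,5]
a[mid]=5>3: swap a[4],a[4]; hi=3 → [1,2,2,3,5,4,5,5,5,5]
end: lo=3, hi=3; a = [1,2,2,3,5,4,5,5,5,5]

[1,2,2,3,5,4,5,5,5,5]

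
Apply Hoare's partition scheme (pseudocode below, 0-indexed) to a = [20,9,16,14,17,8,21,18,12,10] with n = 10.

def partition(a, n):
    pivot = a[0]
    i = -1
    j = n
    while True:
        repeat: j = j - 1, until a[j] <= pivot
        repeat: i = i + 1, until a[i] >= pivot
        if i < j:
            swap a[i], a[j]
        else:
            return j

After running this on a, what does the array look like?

pivot=20
j stops at 9 (10), i stops at 0 (20); swap ⇒ [10,9,16,14,17,8,21,18,12,20]
j stops at 8 (12), i stops at 6 (21); swap ⇒ [10,9,16,14,17,8,12,18,21,20]
j stops at 7, i stops at 8; i≥j ⇒ return 7. a=[10,9,16,14,17,8,12,18,21,20]

[10,9,16,14,17,8,12,18,21,20]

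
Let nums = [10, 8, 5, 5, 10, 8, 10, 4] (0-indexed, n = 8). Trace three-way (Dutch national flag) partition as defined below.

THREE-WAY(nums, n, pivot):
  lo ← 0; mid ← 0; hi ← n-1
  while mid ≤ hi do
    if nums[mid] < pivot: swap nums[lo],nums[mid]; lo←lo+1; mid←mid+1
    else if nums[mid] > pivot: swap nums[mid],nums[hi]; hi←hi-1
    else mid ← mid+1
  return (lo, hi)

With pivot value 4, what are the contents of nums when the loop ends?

lo=0 mid=0 hi=7
10>4: swap(0,7), hi=6 ⇒ [4, 8, 5, 5, 10, 8, 10, 10]
4=4: mid=1
8>4: swap(1,6), hi=5 ⇒ [4, 10, 5, 5, 10, 8, 8, 10]
10>4: swap(1,5), hi=4 ⇒ [4, 8, 5, 5, 10, 10, 8, 10]
8>4: swap(1,4), hi=3 ⇒ [4, 10, 5, 5, 8, 10, 8, 10]
10>4: swap(1,3), hi=2 ⇒ [4, 5, 5, 10, 8, 10, 8, 10]
5>4: swap(1,2), hi=1 ⇒ [4, 5, 5, 10, 8, 10, 8, 10]
5>4: swap(1,1), hi=0 ⇒ [4, 5, 5, 10, 8, 10, 8, 10]
done. lo=0 hi=0; nums=[4, 5, 5, 10, 8, 10, 8, 10]

[4, 5, 5, 10, 8, 10, 8, 10]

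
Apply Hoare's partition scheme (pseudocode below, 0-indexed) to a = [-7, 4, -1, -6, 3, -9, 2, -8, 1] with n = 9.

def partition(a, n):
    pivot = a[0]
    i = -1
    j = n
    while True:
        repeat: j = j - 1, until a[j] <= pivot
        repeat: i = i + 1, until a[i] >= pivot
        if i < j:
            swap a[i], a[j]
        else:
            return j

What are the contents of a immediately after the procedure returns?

[-8, -9, -1, -6, 3, 4, 2, -7, 1]

pivot=-7
j stops at 7 (-8), i stops at 0 (-7); swap ⇒ [-8, 4, -1, -6, 3, -9, 2, -7, 1]
j stops at 5 (-9), i stops at 1 (4); swap ⇒ [-8, -9, -1, -6, 3, 4, 2, -7, 1]
j stops at 1, i stops at 2; i≥j ⇒ return 1. a=[-8, -9, -1, -6, 3, 4, 2, -7, 1]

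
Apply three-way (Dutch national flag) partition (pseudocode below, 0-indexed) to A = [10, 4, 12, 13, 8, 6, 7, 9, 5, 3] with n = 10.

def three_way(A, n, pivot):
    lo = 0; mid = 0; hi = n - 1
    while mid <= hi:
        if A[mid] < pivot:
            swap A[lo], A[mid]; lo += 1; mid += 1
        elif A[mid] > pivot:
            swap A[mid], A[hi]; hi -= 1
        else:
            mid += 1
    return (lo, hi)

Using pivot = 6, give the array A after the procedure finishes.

lo=0 mid=0 hi=9
10>6: swap(0,9), hi=8 ⇒ [3, 4, 12, 13, 8, 6, 7, 9, 5, 10]
3<6: swap(0,0), lo=1 mid=1 ⇒ [3, 4, 12, 13, 8, 6, 7, 9, 5, 10]
4<6: swap(1,1), lo=2 mid=2 ⇒ [3, 4, 12, 13, 8, 6, 7, 9, 5, 10]
12>6: swap(2,8), hi=7 ⇒ [3, 4, 5, 13, 8, 6, 7, 9, 12, 10]
5<6: swap(2,2), lo=3 mid=3 ⇒ [3, 4, 5, 13, 8, 6, 7, 9, 12, 10]
13>6: swap(3,7), hi=6 ⇒ [3, 4, 5, 9, 8, 6, 7, 13, 12, 10]
9>6: swap(3,6), hi=5 ⇒ [3, 4, 5, 7, 8, 6, 9, 13, 12, 10]
7>6: swap(3,5), hi=4 ⇒ [3, 4, 5, 6, 8, 7, 9, 13, 12, 10]
6=6: mid=4
8>6: swap(4,4), hi=3 ⇒ [3, 4, 5, 6, 8, 7, 9, 13, 12, 10]
done. lo=3 hi=3; A=[3, 4, 5, 6, 8, 7, 9, 13, 12, 10]

[3, 4, 5, 6, 8, 7, 9, 13, 12, 10]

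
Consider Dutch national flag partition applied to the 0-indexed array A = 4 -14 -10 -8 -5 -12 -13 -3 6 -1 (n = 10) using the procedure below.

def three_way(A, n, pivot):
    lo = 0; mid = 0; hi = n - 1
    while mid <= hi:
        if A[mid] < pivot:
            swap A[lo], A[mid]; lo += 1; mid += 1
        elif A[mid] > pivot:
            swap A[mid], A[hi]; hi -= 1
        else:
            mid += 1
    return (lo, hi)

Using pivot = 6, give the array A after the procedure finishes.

pivot = 6; lo=0, mid=0, hi=9
A[mid]=4<6: swap A[0],A[0]; lo=1,mid=1 → 4 -14 -10 -8 -5 -12 -13 -3 6 -1
A[mid]=-14<6: swap A[1],A[1]; lo=2,mid=2 → 4 -14 -10 -8 -5 -12 -13 -3 6 -1
A[mid]=-10<6: swap A[2],A[2]; lo=3,mid=3 → 4 -14 -10 -8 -5 -12 -13 -3 6 -1
A[mid]=-8<6: swap A[3],A[3]; lo=4,mid=4 → 4 -14 -10 -8 -5 -12 -13 -3 6 -1
A[mid]=-5<6: swap A[4],A[4]; lo=5,mid=5 → 4 -14 -10 -8 -5 -12 -13 -3 6 -1
A[mid]=-12<6: swap A[5],A[5]; lo=6,mid=6 → 4 -14 -10 -8 -5 -12 -13 -3 6 -1
A[mid]=-13<6: swap A[6],A[6]; lo=7,mid=7 → 4 -14 -10 -8 -5 -12 -13 -3 6 -1
A[mid]=-3<6: swap A[7],A[7]; lo=8,mid=8 → 4 -14 -10 -8 -5 -12 -13 -3 6 -1
A[mid]=6=6: mid=9
A[mid]=-1<6: swap A[8],A[9]; lo=9,mid=10 → 4 -14 -10 -8 -5 -12 -13 -3 -1 6
end: lo=9, hi=9; A = 4 -14 -10 -8 -5 -12 -13 -3 -1 6

4 -14 -10 -8 -5 -12 -13 -3 -1 6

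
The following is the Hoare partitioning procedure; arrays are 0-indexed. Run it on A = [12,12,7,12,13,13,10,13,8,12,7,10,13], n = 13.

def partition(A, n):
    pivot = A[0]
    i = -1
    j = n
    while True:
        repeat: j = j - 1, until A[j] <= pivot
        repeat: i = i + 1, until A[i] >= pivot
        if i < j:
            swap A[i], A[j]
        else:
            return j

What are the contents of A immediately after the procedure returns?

pivot = A[0] = 12; i = -1, j = 13
j→11 (A[11]=10≤12), i→0 (A[0]=12≥12); i<j, swap → [10,12,7,12,13,13,10,13,8,12,7,12,13]
j→10 (A[10]=7≤12), i→1 (A[1]=12≥12); i<j, swap → [10,7,7,12,13,13,10,13,8,12,12,12,13]
j→9 (A[9]=12≤12), i→3 (A[3]=12≥12); i<j, swap → [10,7,7,12,13,13,10,13,8,12,12,12,13]
j→8 (A[8]=8≤12), i→4 (A[4]=13≥12); i<j, swap → [10,7,7,12,8,13,10,13,13,12,12,12,13]
j→6 (A[6]=10≤12), i→5 (A[5]=13≥12); i<j, swap → [10,7,7,12,8,10,13,13,13,12,12,12,13]
j→5, i→6; i≥j, return j=5. A = [10,7,7,12,8,10,13,13,13,12,12,12,13]

[10,7,7,12,8,10,13,13,13,12,12,12,13]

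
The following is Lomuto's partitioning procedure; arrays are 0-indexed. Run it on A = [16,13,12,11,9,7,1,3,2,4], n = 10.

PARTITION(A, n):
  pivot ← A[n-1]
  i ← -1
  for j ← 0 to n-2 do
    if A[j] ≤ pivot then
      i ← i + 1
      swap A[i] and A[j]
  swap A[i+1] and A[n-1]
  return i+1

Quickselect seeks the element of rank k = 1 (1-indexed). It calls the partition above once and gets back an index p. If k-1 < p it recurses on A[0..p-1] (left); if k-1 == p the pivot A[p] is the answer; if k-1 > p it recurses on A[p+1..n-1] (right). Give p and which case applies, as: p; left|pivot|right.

3; left

pivot=4, i=-1
j=0: 16>4, skip
j=1: 13>4, skip
j=2: 12>4, skip
j=3: 11>4, skip
j=4: 9>4, skip
j=5: 7>4, skip
j=6: 1≤4, i=0, swap(0,6) ⇒ [1,13,12,11,9,7,16,3,2,4]
j=7: 3≤4, i=1, swap(1,7) ⇒ [1,3,12,11,9,7,16,13,2,4]
j=8: 2≤4, i=2, swap(2,8) ⇒ [1,3,2,11,9,7,16,13,12,4]
swap(3,9) ⇒ [1,3,2,4,9,7,16,13,12,11]; return 3
p = 3; k-1 = 0 < 3 ⇒ left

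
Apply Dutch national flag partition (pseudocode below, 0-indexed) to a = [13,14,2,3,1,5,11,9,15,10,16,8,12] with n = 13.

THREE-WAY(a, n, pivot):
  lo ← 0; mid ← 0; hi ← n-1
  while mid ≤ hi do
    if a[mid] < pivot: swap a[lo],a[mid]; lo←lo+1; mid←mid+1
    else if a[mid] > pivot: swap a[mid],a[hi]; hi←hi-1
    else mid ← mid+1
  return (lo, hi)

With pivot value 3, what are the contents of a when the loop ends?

pivot = 3; lo=0, mid=0, hi=12
a[mid]=13>3: swap a[0],a[12]; hi=11 → [12,14,2,3,1,5,11,9,15,10,16,8,13]
a[mid]=12>3: swap a[0],a[11]; hi=10 → [8,14,2,3,1,5,11,9,15,10,16,12,13]
a[mid]=8>3: swap a[0],a[10]; hi=9 → [16,14,2,3,1,5,11,9,15,10,8,12,13]
a[mid]=16>3: swap a[0],a[9]; hi=8 → [10,14,2,3,1,5,11,9,15,16,8,12,13]
a[mid]=10>3: swap a[0],a[8]; hi=7 → [15,14,2,3,1,5,11,9,10,16,8,12,13]
a[mid]=15>3: swap a[0],a[7]; hi=6 → [9,14,2,3,1,5,11,15,10,16,8,12,13]
a[mid]=9>3: swap a[0],a[6]; hi=5 → [11,14,2,3,1,5,9,15,10,16,8,12,13]
a[mid]=11>3: swap a[0],a[5]; hi=4 → [5,14,2,3,1,11,9,15,10,16,8,12,13]
a[mid]=5>3: swap a[0],a[4]; hi=3 → [1,14,2,3,5,11,9,15,10,16,8,12,13]
a[mid]=1<3: swap a[0],a[0]; lo=1,mid=1 → [1,14,2,3,5,11,9,15,10,16,8,12,13]
a[mid]=14>3: swap a[1],a[3]; hi=2 → [1,3,2,14,5,11,9,15,10,16,8,12,13]
a[mid]=3=3: mid=2
a[mid]=2<3: swap a[1],a[2]; lo=2,mid=3 → [1,2,3,14,5,11,9,15,10,16,8,12,13]
end: lo=2, hi=2; a = [1,2,3,14,5,11,9,15,10,16,8,12,13]

[1,2,3,14,5,11,9,15,10,16,8,12,13]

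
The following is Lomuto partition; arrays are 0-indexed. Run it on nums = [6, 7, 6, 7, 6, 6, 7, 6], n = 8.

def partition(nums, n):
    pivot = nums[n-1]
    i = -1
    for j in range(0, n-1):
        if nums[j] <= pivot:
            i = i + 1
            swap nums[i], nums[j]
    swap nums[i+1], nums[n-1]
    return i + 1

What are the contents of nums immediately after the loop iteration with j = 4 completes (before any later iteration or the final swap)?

[6, 6, 6, 7, 7, 6, 7, 6]

pivot=6, i=-1
j=0: 6≤6, i=0, swap(0,0) ⇒ [6, 7, 6, 7, 6, 6, 7, 6]
j=1: 7>6, skip
j=2: 6≤6, i=1, swap(1,2) ⇒ [6, 6, 7, 7, 6, 6, 7, 6]
j=3: 7>6, skip
j=4: 6≤6, i=2, swap(2,4) ⇒ [6, 6, 6, 7, 7, 6, 7, 6]
(after j=4) nums = [6, 6, 6, 7, 7, 6, 7, 6]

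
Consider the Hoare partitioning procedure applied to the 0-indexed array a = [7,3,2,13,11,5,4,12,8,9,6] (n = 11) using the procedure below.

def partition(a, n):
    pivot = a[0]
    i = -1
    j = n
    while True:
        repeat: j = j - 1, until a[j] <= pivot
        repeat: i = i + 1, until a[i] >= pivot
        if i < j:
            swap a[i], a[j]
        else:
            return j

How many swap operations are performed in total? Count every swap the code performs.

3

pivot = a[0] = 7; i = -1, j = 11
j→10 (a[10]=6≤7), i→0 (a[0]=7≥7); i<j, swap → [6,3,2,13,11,5,4,12,8,9,7]
j→6 (a[6]=4≤7), i→3 (a[3]=13≥7); i<j, swap → [6,3,2,4,11,5,13,12,8,9,7]
j→5 (a[5]=5≤7), i→4 (a[4]=11≥7); i<j, swap → [6,3,2,4,5,11,13,12,8,9,7]
j→4, i→5; i≥j, return j=4. a = [6,3,2,4,5,11,13,12,8,9,7]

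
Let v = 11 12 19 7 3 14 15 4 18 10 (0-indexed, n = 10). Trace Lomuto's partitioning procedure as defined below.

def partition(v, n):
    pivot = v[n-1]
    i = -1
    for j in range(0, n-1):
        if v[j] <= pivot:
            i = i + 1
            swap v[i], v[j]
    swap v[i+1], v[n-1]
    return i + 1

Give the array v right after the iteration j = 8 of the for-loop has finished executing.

pivot=10, i=-1
j=0: 11>10, skip
j=1: 12>10, skip
j=2: 19>10, skip
j=3: 7≤10, i=0, swap(0,3) ⇒ 7 12 19 11 3 14 15 4 18 10
j=4: 3≤10, i=1, swap(1,4) ⇒ 7 3 19 11 12 14 15 4 18 10
j=5: 14>10, skip
j=6: 15>10, skip
j=7: 4≤10, i=2, swap(2,7) ⇒ 7 3 4 11 12 14 15 19 18 10
j=8: 18>10, skip
(after j=8) v = 7 3 4 11 12 14 15 19 18 10

7 3 4 11 12 14 15 19 18 10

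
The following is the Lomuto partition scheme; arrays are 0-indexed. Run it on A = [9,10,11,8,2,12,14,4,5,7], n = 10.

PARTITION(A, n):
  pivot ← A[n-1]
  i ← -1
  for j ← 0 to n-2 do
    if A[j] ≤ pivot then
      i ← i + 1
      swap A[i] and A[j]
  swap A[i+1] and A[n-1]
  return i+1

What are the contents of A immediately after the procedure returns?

[2,4,5,7,9,12,14,10,11,8]

pivot = A[9] = 7; i = -1
j=0: A[0]=9 > 7 → no swap
j=1: A[1]=10 > 7 → no swap
j=2: A[2]=11 > 7 → no swap
j=3: A[3]=8 > 7 → no swap
j=4: A[4]=2 ≤ 7 → i=0, swap A[0],A[4] → [2,10,11,8,9,12,14,4,5,7]
j=5: A[5]=12 > 7 → no swap
j=6: A[6]=14 > 7 → no swap
j=7: A[7]=4 ≤ 7 → i=1, swap A[1],A[7] → [2,4,11,8,9,12,14,10,5,7]
j=8: A[8]=5 ≤ 7 → i=2, swap A[2],A[8] → [2,4,5,8,9,12,14,10,11,7]
final swap A[3],A[9] → [2,4,5,7,9,12,14,10,11,8]; return 3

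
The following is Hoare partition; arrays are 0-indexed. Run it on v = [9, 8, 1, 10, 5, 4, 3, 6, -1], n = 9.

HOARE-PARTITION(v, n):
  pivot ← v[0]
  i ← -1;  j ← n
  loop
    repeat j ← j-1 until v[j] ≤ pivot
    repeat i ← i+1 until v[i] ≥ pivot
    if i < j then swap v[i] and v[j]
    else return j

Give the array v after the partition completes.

pivot = v[0] = 9; i = -1, j = 9
j→8 (v[8]=-1≤9), i→0 (v[0]=9≥9); i<j, swap → [-1, 8, 1, 10, 5, 4, 3, 6, 9]
j→7 (v[7]=6≤9), i→3 (v[3]=10≥9); i<j, swap → [-1, 8, 1, 6, 5, 4, 3, 10, 9]
j→6, i→7; i≥j, return j=6. v = [-1, 8, 1, 6, 5, 4, 3, 10, 9]

[-1, 8, 1, 6, 5, 4, 3, 10, 9]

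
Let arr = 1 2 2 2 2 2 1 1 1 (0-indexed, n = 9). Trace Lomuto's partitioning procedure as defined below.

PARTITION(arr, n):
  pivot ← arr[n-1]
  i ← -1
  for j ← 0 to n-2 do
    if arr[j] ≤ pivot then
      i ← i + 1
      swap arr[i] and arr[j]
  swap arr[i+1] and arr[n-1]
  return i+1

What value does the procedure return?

3

pivot=1, i=-1
j=0: 1≤1, i=0, swap(0,0) ⇒ 1 2 2 2 2 2 1 1 1
j=1: 2>1, skip
j=2: 2>1, skip
j=3: 2>1, skip
j=4: 2>1, skip
j=5: 2>1, skip
j=6: 1≤1, i=1, swap(1,6) ⇒ 1 1 2 2 2 2 2 1 1
j=7: 1≤1, i=2, swap(2,7) ⇒ 1 1 1 2 2 2 2 2 1
swap(3,8) ⇒ 1 1 1 1 2 2 2 2 2; return 3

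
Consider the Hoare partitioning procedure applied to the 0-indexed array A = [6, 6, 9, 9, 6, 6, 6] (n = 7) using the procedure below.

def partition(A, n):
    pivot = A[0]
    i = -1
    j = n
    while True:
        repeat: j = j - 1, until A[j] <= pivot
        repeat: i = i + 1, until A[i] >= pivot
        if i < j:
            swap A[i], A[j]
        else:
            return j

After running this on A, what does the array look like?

pivot = A[0] = 6; i = -1, j = 7
j→6 (A[6]=6≤6), i→0 (A[0]=6≥6); i<j, swap → [6, 6, 9, 9, 6, 6, 6]
j→5 (A[5]=6≤6), i→1 (A[1]=6≥6); i<j, swap → [6, 6, 9, 9, 6, 6, 6]
j→4 (A[4]=6≤6), i→2 (A[2]=9≥6); i<j, swap → [6, 6, 6, 9, 9, 6, 6]
j→2, i→3; i≥j, return j=2. A = [6, 6, 6, 9, 9, 6, 6]

[6, 6, 6, 9, 9, 6, 6]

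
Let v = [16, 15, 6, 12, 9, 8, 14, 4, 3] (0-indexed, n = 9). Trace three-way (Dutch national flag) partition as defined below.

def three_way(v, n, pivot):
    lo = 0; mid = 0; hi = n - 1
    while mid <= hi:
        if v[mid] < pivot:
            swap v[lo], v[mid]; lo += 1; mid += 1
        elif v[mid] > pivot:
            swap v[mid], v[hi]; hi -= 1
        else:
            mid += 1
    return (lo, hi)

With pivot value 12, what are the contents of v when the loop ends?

lo=0 mid=0 hi=8
16>12: swap(0,8), hi=7 ⇒ [3, 15, 6, 12, 9, 8, 14, 4, 16]
3<12: swap(0,0), lo=1 mid=1 ⇒ [3, 15, 6, 12, 9, 8, 14, 4, 16]
15>12: swap(1,7), hi=6 ⇒ [3, 4, 6, 12, 9, 8, 14, 15, 16]
4<12: swap(1,1), lo=2 mid=2 ⇒ [3, 4, 6, 12, 9, 8, 14, 15, 16]
6<12: swap(2,2), lo=3 mid=3 ⇒ [3, 4, 6, 12, 9, 8, 14, 15, 16]
12=12: mid=4
9<12: swap(3,4), lo=4 mid=5 ⇒ [3, 4, 6, 9, 12, 8, 14, 15, 16]
8<12: swap(4,5), lo=5 mid=6 ⇒ [3, 4, 6, 9, 8, 12, 14, 15, 16]
14>12: swap(6,6), hi=5 ⇒ [3, 4, 6, 9, 8, 12, 14, 15, 16]
done. lo=5 hi=5; v=[3, 4, 6, 9, 8, 12, 14, 15, 16]

[3, 4, 6, 9, 8, 12, 14, 15, 16]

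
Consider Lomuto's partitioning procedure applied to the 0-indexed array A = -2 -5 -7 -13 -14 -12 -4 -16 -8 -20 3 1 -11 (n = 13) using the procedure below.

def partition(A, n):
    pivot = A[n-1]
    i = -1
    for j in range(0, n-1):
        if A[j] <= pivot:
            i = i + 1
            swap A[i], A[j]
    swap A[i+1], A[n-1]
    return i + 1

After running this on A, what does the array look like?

-13 -14 -12 -16 -20 -11 -4 -2 -8 -5 3 1 -7

pivot=-11, i=-1
j=0: -2>-11, skip
j=1: -5>-11, skip
j=2: -7>-11, skip
j=3: -13≤-11, i=0, swap(0,3) ⇒ -13 -5 -7 -2 -14 -12 -4 -16 -8 -20 3 1 -11
j=4: -14≤-11, i=1, swap(1,4) ⇒ -13 -14 -7 -2 -5 -12 -4 -16 -8 -20 3 1 -11
j=5: -12≤-11, i=2, swap(2,5) ⇒ -13 -14 -12 -2 -5 -7 -4 -16 -8 -20 3 1 -11
j=6: -4>-11, skip
j=7: -16≤-11, i=3, swap(3,7) ⇒ -13 -14 -12 -16 -5 -7 -4 -2 -8 -20 3 1 -11
j=8: -8>-11, skip
j=9: -20≤-11, i=4, swap(4,9) ⇒ -13 -14 -12 -16 -20 -7 -4 -2 -8 -5 3 1 -11
j=10: 3>-11, skip
j=11: 1>-11, skip
swap(5,12) ⇒ -13 -14 -12 -16 -20 -11 -4 -2 -8 -5 3 1 -7; return 5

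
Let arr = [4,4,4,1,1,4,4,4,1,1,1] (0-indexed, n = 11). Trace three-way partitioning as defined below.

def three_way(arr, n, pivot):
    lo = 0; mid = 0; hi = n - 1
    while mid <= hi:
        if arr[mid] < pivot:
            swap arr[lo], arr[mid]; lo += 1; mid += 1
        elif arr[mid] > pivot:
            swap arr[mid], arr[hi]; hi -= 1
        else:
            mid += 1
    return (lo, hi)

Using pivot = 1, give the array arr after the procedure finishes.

lo=0 mid=0 hi=10
4>1: swap(0,10), hi=9 ⇒ [1,4,4,1,1,4,4,4,1,1,4]
1=1: mid=1
4>1: swap(1,9), hi=8 ⇒ [1,1,4,1,1,4,4,4,1,4,4]
1=1: mid=2
4>1: swap(2,8), hi=7 ⇒ [1,1,1,1,1,4,4,4,4,4,4]
1=1: mid=3
1=1: mid=4
1=1: mid=5
4>1: swap(5,7), hi=6 ⇒ [1,1,1,1,1,4,4,4,4,4,4]
4>1: swap(5,6), hi=5 ⇒ [1,1,1,1,1,4,4,4,4,4,4]
4>1: swap(5,5), hi=4 ⇒ [1,1,1,1,1,4,4,4,4,4,4]
done. lo=0 hi=4; arr=[1,1,1,1,1,4,4,4,4,4,4]

[1,1,1,1,1,4,4,4,4,4,4]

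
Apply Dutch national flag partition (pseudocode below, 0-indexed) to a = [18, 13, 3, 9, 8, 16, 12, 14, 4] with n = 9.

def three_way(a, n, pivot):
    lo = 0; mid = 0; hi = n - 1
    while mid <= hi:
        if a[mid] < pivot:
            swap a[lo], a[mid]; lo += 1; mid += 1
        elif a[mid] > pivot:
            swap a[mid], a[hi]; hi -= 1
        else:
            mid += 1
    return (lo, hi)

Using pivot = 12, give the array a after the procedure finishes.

pivot = 12; lo=0, mid=0, hi=8
a[mid]=18>12: swap a[0],a[8]; hi=7 → [4, 13, 3, 9, 8, 16, 12, 14, 18]
a[mid]=4<12: swap a[0],a[0]; lo=1,mid=1 → [4, 13, 3, 9, 8, 16, 12, 14, 18]
a[mid]=13>12: swap a[1],a[7]; hi=6 → [4, 14, 3, 9, 8, 16, 12, 13, 18]
a[mid]=14>12: swap a[1],a[6]; hi=5 → [4, 12, 3, 9, 8, 16, 14, 13, 18]
a[mid]=12=12: mid=2
a[mid]=3<12: swap a[1],a[2]; lo=2,mid=3 → [4, 3, 12, 9, 8, 16, 14, 13, 18]
a[mid]=9<12: swap a[2],a[3]; lo=3,mid=4 → [4, 3, 9, 12, 8, 16, 14, 13, 18]
a[mid]=8<12: swap a[3],a[4]; lo=4,mid=5 → [4, 3, 9, 8, 12, 16, 14, 13, 18]
a[mid]=16>12: swap a[5],a[5]; hi=4 → [4, 3, 9, 8, 12, 16, 14, 13, 18]
end: lo=4, hi=4; a = [4, 3, 9, 8, 12, 16, 14, 13, 18]

[4, 3, 9, 8, 12, 16, 14, 13, 18]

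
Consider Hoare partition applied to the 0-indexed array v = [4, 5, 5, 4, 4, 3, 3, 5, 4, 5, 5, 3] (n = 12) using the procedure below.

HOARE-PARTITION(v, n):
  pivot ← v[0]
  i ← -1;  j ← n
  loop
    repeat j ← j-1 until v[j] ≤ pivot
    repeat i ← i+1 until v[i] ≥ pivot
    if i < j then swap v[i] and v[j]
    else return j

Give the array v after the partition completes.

[3, 4, 3, 3, 4, 4, 5, 5, 5, 5, 5, 4]

pivot=4
j stops at 11 (3), i stops at 0 (4); swap ⇒ [3, 5, 5, 4, 4, 3, 3, 5, 4, 5, 5, 4]
j stops at 8 (4), i stops at 1 (5); swap ⇒ [3, 4, 5, 4, 4, 3, 3, 5, 5, 5, 5, 4]
j stops at 6 (3), i stops at 2 (5); swap ⇒ [3, 4, 3, 4, 4, 3, 5, 5, 5, 5, 5, 4]
j stops at 5 (3), i stops at 3 (4); swap ⇒ [3, 4, 3, 3, 4, 4, 5, 5, 5, 5, 5, 4]
j stops at 4, i stops at 4; i≥j ⇒ return 4. v=[3, 4, 3, 3, 4, 4, 5, 5, 5, 5, 5, 4]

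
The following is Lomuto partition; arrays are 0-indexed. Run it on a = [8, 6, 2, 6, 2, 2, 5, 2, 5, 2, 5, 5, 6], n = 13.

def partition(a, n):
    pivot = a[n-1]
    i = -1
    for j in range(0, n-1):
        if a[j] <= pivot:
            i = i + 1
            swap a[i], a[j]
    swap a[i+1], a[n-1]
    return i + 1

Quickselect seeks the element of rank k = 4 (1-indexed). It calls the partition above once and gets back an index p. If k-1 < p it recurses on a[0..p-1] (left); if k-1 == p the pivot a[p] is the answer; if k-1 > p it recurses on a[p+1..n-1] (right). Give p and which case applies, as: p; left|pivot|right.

11; left

pivot = a[12] = 6; i = -1
j=0: a[0]=8 > 6 → no swap
j=1: a[1]=6 ≤ 6 → i=0, swap a[0],a[1] → [6, 8, 2, 6, 2, 2, 5, 2, 5, 2, 5, 5, 6]
j=2: a[2]=2 ≤ 6 → i=1, swap a[1],a[2] → [6, 2, 8, 6, 2, 2, 5, 2, 5, 2, 5, 5, 6]
j=3: a[3]=6 ≤ 6 → i=2, swap a[2],a[3] → [6, 2, 6, 8, 2, 2, 5, 2, 5, 2, 5, 5, 6]
j=4: a[4]=2 ≤ 6 → i=3, swap a[3],a[4] → [6, 2, 6, 2, 8, 2, 5, 2, 5, 2, 5, 5, 6]
j=5: a[5]=2 ≤ 6 → i=4, swap a[4],a[5] → [6, 2, 6, 2, 2, 8, 5, 2, 5, 2, 5, 5, 6]
j=6: a[6]=5 ≤ 6 → i=5, swap a[5],a[6] → [6, 2, 6, 2, 2, 5, 8, 2, 5, 2, 5, 5, 6]
j=7: a[7]=2 ≤ 6 → i=6, swap a[6],a[7] → [6, 2, 6, 2, 2, 5, 2, 8, 5, 2, 5, 5, 6]
j=8: a[8]=5 ≤ 6 → i=7, swap a[7],a[8] → [6, 2, 6, 2, 2, 5, 2, 5, 8, 2, 5, 5, 6]
j=9: a[9]=2 ≤ 6 → i=8, swap a[8],a[9] → [6, 2, 6, 2, 2, 5, 2, 5, 2, 8, 5, 5, 6]
j=10: a[10]=5 ≤ 6 → i=9, swap a[9],a[10] → [6, 2, 6, 2, 2, 5, 2, 5, 2, 5, 8, 5, 6]
j=11: a[11]=5 ≤ 6 → i=10, swap a[10],a[11] → [6, 2, 6, 2, 2, 5, 2, 5, 2, 5, 5, 8, 6]
final swap a[11],a[12] → [6, 2, 6, 2, 2, 5, 2, 5, 2, 5, 5, 6, 8]; return 11
p = 11; k-1 = 3 < 11 ⇒ left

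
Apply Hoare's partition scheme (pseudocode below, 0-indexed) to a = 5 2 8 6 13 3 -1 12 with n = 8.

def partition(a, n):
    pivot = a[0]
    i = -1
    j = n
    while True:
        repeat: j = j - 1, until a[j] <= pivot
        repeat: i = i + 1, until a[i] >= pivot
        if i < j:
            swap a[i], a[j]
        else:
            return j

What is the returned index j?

pivot=5
j stops at 6 (-1), i stops at 0 (5); swap ⇒ -1 2 8 6 13 3 5 12
j stops at 5 (3), i stops at 2 (8); swap ⇒ -1 2 3 6 13 8 5 12
j stops at 2, i stops at 3; i≥j ⇒ return 2. a=-1 2 3 6 13 8 5 12

2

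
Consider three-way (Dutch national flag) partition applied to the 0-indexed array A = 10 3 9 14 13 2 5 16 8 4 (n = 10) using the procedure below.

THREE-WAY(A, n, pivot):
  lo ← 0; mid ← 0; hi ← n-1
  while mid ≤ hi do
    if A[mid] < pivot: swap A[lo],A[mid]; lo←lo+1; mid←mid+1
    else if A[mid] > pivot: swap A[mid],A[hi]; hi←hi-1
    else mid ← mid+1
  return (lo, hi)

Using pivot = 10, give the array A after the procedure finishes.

3 9 4 8 2 5 10 16 13 14

pivot = 10; lo=0, mid=0, hi=9
A[mid]=10=10: mid=1
A[mid]=3<10: swap A[0],A[1]; lo=1,mid=2 → 3 10 9 14 13 2 5 16 8 4
A[mid]=9<10: swap A[1],A[2]; lo=2,mid=3 → 3 9 10 14 13 2 5 16 8 4
A[mid]=14>10: swap A[3],A[9]; hi=8 → 3 9 10 4 13 2 5 16 8 14
A[mid]=4<10: swap A[2],A[3]; lo=3,mid=4 → 3 9 4 10 13 2 5 16 8 14
A[mid]=13>10: swap A[4],A[8]; hi=7 → 3 9 4 10 8 2 5 16 13 14
A[mid]=8<10: swap A[3],A[4]; lo=4,mid=5 → 3 9 4 8 10 2 5 16 13 14
A[mid]=2<10: swap A[4],A[5]; lo=5,mid=6 → 3 9 4 8 2 10 5 16 13 14
A[mid]=5<10: swap A[5],A[6]; lo=6,mid=7 → 3 9 4 8 2 5 10 16 13 14
A[mid]=16>10: swap A[7],A[7]; hi=6 → 3 9 4 8 2 5 10 16 13 14
end: lo=6, hi=6; A = 3 9 4 8 2 5 10 16 13 14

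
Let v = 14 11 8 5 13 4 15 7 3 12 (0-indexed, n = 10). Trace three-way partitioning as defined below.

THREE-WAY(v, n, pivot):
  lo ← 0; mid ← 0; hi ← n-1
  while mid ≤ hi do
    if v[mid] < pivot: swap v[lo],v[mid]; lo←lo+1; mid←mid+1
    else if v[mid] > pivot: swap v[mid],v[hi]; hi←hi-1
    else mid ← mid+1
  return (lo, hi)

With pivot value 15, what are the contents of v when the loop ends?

lo=0 mid=0 hi=9
14<15: swap(0,0), lo=1 mid=1 ⇒ 14 11 8 5 13 4 15 7 3 12
11<15: swap(1,1), lo=2 mid=2 ⇒ 14 11 8 5 13 4 15 7 3 12
8<15: swap(2,2), lo=3 mid=3 ⇒ 14 11 8 5 13 4 15 7 3 12
5<15: swap(3,3), lo=4 mid=4 ⇒ 14 11 8 5 13 4 15 7 3 12
13<15: swap(4,4), lo=5 mid=5 ⇒ 14 11 8 5 13 4 15 7 3 12
4<15: swap(5,5), lo=6 mid=6 ⇒ 14 11 8 5 13 4 15 7 3 12
15=15: mid=7
7<15: swap(6,7), lo=7 mid=8 ⇒ 14 11 8 5 13 4 7 15 3 12
3<15: swap(7,8), lo=8 mid=9 ⇒ 14 11 8 5 13 4 7 3 15 12
12<15: swap(8,9), lo=9 mid=10 ⇒ 14 11 8 5 13 4 7 3 12 15
done. lo=9 hi=9; v=14 11 8 5 13 4 7 3 12 15

14 11 8 5 13 4 7 3 12 15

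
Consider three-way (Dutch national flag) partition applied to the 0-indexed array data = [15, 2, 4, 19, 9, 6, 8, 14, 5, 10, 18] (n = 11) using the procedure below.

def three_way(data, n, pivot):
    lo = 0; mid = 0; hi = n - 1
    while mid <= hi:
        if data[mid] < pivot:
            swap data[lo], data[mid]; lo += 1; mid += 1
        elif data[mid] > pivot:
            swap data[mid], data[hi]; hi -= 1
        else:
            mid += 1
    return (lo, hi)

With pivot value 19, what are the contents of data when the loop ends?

pivot = 19; lo=0, mid=0, hi=10
data[mid]=15<19: swap data[0],data[0]; lo=1,mid=1 → [15, 2, 4, 19, 9, 6, 8, 14, 5, 10, 18]
data[mid]=2<19: swap data[1],data[1]; lo=2,mid=2 → [15, 2, 4, 19, 9, 6, 8, 14, 5, 10, 18]
data[mid]=4<19: swap data[2],data[2]; lo=3,mid=3 → [15, 2, 4, 19, 9, 6, 8, 14, 5, 10, 18]
data[mid]=19=19: mid=4
data[mid]=9<19: swap data[3],data[4]; lo=4,mid=5 → [15, 2, 4, 9, 19, 6, 8, 14, 5, 10, 18]
data[mid]=6<19: swap data[4],data[5]; lo=5,mid=6 → [15, 2, 4, 9, 6, 19, 8, 14, 5, 10, 18]
data[mid]=8<19: swap data[5],data[6]; lo=6,mid=7 → [15, 2, 4, 9, 6, 8, 19, 14, 5, 10, 18]
data[mid]=14<19: swap data[6],data[7]; lo=7,mid=8 → [15, 2, 4, 9, 6, 8, 14, 19, 5, 10, 18]
data[mid]=5<19: swap data[7],data[8]; lo=8,mid=9 → [15, 2, 4, 9, 6, 8, 14, 5, 19, 10, 18]
data[mid]=10<19: swap data[8],data[9]; lo=9,mid=10 → [15, 2, 4, 9, 6, 8, 14, 5, 10, 19, 18]
data[mid]=18<19: swap data[9],data[10]; lo=10,mid=11 → [15, 2, 4, 9, 6, 8, 14, 5, 10, 18, 19]
end: lo=10, hi=10; data = [15, 2, 4, 9, 6, 8, 14, 5, 10, 18, 19]

[15, 2, 4, 9, 6, 8, 14, 5, 10, 18, 19]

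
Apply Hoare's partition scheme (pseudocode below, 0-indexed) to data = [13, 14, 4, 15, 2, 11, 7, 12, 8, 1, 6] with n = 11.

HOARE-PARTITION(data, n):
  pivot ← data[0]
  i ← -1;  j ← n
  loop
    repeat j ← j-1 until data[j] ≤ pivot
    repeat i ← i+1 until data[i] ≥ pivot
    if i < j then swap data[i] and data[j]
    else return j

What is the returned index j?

pivot = data[0] = 13; i = -1, j = 11
j→10 (data[10]=6≤13), i→0 (data[0]=13≥13); i<j, swap → [6, 14, 4, 15, 2, 11, 7, 12, 8, 1, 13]
j→9 (data[9]=1≤13), i→1 (data[1]=14≥13); i<j, swap → [6, 1, 4, 15, 2, 11, 7, 12, 8, 14, 13]
j→8 (data[8]=8≤13), i→3 (data[3]=15≥13); i<j, swap → [6, 1, 4, 8, 2, 11, 7, 12, 15, 14, 13]
j→7, i→8; i≥j, return j=7. data = [6, 1, 4, 8, 2, 11, 7, 12, 15, 14, 13]

7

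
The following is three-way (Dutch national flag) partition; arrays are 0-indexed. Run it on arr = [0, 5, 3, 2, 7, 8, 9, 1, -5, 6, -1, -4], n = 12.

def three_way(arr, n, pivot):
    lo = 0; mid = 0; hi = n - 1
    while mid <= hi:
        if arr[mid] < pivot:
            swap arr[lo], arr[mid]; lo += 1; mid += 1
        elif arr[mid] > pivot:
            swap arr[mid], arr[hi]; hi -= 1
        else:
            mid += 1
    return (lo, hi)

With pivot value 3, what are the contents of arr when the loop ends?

[0, -4, 2, -1, -5, 1, 3, 9, 6, 8, 7, 5]

pivot = 3; lo=0, mid=0, hi=11
arr[mid]=0<3: swap arr[0],arr[0]; lo=1,mid=1 → [0, 5, 3, 2, 7, 8, 9, 1, -5, 6, -1, -4]
arr[mid]=5>3: swap arr[1],arr[11]; hi=10 → [0, -4, 3, 2, 7, 8, 9, 1, -5, 6, -1, 5]
arr[mid]=-4<3: swap arr[1],arr[1]; lo=2,mid=2 → [0, -4, 3, 2, 7, 8, 9, 1, -5, 6, -1, 5]
arr[mid]=3=3: mid=3
arr[mid]=2<3: swap arr[2],arr[3]; lo=3,mid=4 → [0, -4, 2, 3, 7, 8, 9, 1, -5, 6, -1, 5]
arr[mid]=7>3: swap arr[4],arr[10]; hi=9 → [0, -4, 2, 3, -1, 8, 9, 1, -5, 6, 7, 5]
arr[mid]=-1<3: swap arr[3],arr[4]; lo=4,mid=5 → [0, -4, 2, -1, 3, 8, 9, 1, -5, 6, 7, 5]
arr[mid]=8>3: swap arr[5],arr[9]; hi=8 → [0, -4, 2, -1, 3, 6, 9, 1, -5, 8, 7, 5]
arr[mid]=6>3: swap arr[5],arr[8]; hi=7 → [0, -4, 2, -1, 3, -5, 9, 1, 6, 8, 7, 5]
arr[mid]=-5<3: swap arr[4],arr[5]; lo=5,mid=6 → [0, -4, 2, -1, -5, 3, 9, 1, 6, 8, 7, 5]
arr[mid]=9>3: swap arr[6],arr[7]; hi=6 → [0, -4, 2, -1, -5, 3, 1, 9, 6, 8, 7, 5]
arr[mid]=1<3: swap arr[5],arr[6]; lo=6,mid=7 → [0, -4, 2, -1, -5, 1, 3, 9, 6, 8, 7, 5]
end: lo=6, hi=6; arr = [0, -4, 2, -1, -5, 1, 3, 9, 6, 8, 7, 5]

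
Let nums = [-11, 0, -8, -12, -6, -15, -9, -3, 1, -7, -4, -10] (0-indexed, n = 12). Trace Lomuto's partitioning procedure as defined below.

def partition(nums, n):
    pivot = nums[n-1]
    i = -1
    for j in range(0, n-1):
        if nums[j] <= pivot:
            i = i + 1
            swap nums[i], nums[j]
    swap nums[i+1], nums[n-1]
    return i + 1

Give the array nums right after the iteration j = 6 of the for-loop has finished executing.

pivot = nums[11] = -10; i = -1
j=0: nums[0]=-11 ≤ -10 → i=0, swap nums[0],nums[0] (no change) → [-11, 0, -8, -12, -6, -15, -9, -3, 1, -7, -4, -10]
j=1: nums[1]=0 > -10 → no swap
j=2: nums[2]=-8 > -10 → no swap
j=3: nums[3]=-12 ≤ -10 → i=1, swap nums[1],nums[3] → [-11, -12, -8, 0, -6, -15, -9, -3, 1, -7, -4, -10]
j=4: nums[4]=-6 > -10 → no swap
j=5: nums[5]=-15 ≤ -10 → i=2, swap nums[2],nums[5] → [-11, -12, -15, 0, -6, -8, -9, -3, 1, -7, -4, -10]
j=6: nums[6]=-9 > -10 → no swap
(after j=6) nums = [-11, -12, -15, 0, -6, -8, -9, -3, 1, -7, -4, -10]

[-11, -12, -15, 0, -6, -8, -9, -3, 1, -7, -4, -10]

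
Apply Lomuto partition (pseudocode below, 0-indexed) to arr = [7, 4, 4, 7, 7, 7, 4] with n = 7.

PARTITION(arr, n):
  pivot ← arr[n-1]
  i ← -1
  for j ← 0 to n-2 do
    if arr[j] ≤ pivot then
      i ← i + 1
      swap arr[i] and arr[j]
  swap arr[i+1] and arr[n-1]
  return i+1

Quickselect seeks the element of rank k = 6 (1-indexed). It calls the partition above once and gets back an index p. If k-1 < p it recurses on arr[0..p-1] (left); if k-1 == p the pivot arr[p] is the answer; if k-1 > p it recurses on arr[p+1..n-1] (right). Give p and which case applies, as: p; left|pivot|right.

2; right

pivot=4, i=-1
j=0: 7>4, skip
j=1: 4≤4, i=0, swap(0,1) ⇒ [4, 7, 4, 7, 7, 7, 4]
j=2: 4≤4, i=1, swap(1,2) ⇒ [4, 4, 7, 7, 7, 7, 4]
j=3: 7>4, skip
j=4: 7>4, skip
j=5: 7>4, skip
swap(2,6) ⇒ [4, 4, 4, 7, 7, 7, 7]; return 2
p = 2; k-1 = 5 > 2 ⇒ right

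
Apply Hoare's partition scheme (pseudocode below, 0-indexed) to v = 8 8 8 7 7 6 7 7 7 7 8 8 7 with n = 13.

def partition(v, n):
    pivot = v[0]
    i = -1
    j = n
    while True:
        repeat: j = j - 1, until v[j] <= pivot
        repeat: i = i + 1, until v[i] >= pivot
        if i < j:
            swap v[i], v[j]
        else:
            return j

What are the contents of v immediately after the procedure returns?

pivot=8
j stops at 12 (7), i stops at 0 (8); swap ⇒ 7 8 8 7 7 6 7 7 7 7 8 8 8
j stops at 11 (8), i stops at 1 (8); swap ⇒ 7 8 8 7 7 6 7 7 7 7 8 8 8
j stops at 10 (8), i stops at 2 (8); swap ⇒ 7 8 8 7 7 6 7 7 7 7 8 8 8
j stops at 9, i stops at 10; i≥j ⇒ return 9. v=7 8 8 7 7 6 7 7 7 7 8 8 8

7 8 8 7 7 6 7 7 7 7 8 8 8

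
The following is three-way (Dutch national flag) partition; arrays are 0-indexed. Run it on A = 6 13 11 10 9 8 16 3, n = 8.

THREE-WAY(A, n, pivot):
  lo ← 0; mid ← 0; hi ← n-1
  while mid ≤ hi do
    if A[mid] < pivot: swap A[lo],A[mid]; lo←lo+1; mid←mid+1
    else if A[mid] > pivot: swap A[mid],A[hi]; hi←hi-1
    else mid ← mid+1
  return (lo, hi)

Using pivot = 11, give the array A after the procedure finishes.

6 3 10 9 8 11 16 13

pivot = 11; lo=0, mid=0, hi=7
A[mid]=6<11: swap A[0],A[0]; lo=1,mid=1 → 6 13 11 10 9 8 16 3
A[mid]=13>11: swap A[1],A[7]; hi=6 → 6 3 11 10 9 8 16 13
A[mid]=3<11: swap A[1],A[1]; lo=2,mid=2 → 6 3 11 10 9 8 16 13
A[mid]=11=11: mid=3
A[mid]=10<11: swap A[2],A[3]; lo=3,mid=4 → 6 3 10 11 9 8 16 13
A[mid]=9<11: swap A[3],A[4]; lo=4,mid=5 → 6 3 10 9 11 8 16 13
A[mid]=8<11: swap A[4],A[5]; lo=5,mid=6 → 6 3 10 9 8 11 16 13
A[mid]=16>11: swap A[6],A[6]; hi=5 → 6 3 10 9 8 11 16 13
end: lo=5, hi=5; A = 6 3 10 9 8 11 16 13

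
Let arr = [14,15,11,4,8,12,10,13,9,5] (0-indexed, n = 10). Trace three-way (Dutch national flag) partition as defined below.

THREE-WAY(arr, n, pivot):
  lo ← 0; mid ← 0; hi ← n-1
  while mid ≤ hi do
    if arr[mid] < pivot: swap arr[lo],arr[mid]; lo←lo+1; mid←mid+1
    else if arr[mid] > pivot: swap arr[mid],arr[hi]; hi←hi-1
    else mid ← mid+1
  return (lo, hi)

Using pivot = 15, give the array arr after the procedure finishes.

[14,11,4,8,12,10,13,9,5,15]

pivot = 15; lo=0, mid=0, hi=9
arr[mid]=14<15: swap arr[0],arr[0]; lo=1,mid=1 → [14,15,11,4,8,12,10,13,9,5]
arr[mid]=15=15: mid=2
arr[mid]=11<15: swap arr[1],arr[2]; lo=2,mid=3 → [14,11,15,4,8,12,10,13,9,5]
arr[mid]=4<15: swap arr[2],arr[3]; lo=3,mid=4 → [14,11,4,15,8,12,10,13,9,5]
arr[mid]=8<15: swap arr[3],arr[4]; lo=4,mid=5 → [14,11,4,8,15,12,10,13,9,5]
arr[mid]=12<15: swap arr[4],arr[5]; lo=5,mid=6 → [14,11,4,8,12,15,10,13,9,5]
arr[mid]=10<15: swap arr[5],arr[6]; lo=6,mid=7 → [14,11,4,8,12,10,15,13,9,5]
arr[mid]=13<15: swap arr[6],arr[7]; lo=7,mid=8 → [14,11,4,8,12,10,13,15,9,5]
arr[mid]=9<15: swap arr[7],arr[8]; lo=8,mid=9 → [14,11,4,8,12,10,13,9,15,5]
arr[mid]=5<15: swap arr[8],arr[9]; lo=9,mid=10 → [14,11,4,8,12,10,13,9,5,15]
end: lo=9, hi=9; arr = [14,11,4,8,12,10,13,9,5,15]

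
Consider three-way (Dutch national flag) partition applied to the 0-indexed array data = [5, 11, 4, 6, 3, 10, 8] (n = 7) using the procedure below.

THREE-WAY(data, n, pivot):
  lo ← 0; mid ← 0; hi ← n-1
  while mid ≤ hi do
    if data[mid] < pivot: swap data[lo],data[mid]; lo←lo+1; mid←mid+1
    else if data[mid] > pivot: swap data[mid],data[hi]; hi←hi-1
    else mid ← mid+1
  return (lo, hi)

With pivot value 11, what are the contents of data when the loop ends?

pivot = 11; lo=0, mid=0, hi=6
data[mid]=5<11: swap data[0],data[0]; lo=1,mid=1 → [5, 11, 4, 6, 3, 10, 8]
data[mid]=11=11: mid=2
data[mid]=4<11: swap data[1],data[2]; lo=2,mid=3 → [5, 4, 11, 6, 3, 10, 8]
data[mid]=6<11: swap data[2],data[3]; lo=3,mid=4 → [5, 4, 6, 11, 3, 10, 8]
data[mid]=3<11: swap data[3],data[4]; lo=4,mid=5 → [5, 4, 6, 3, 11, 10, 8]
data[mid]=10<11: swap data[4],data[5]; lo=5,mid=6 → [5, 4, 6, 3, 10, 11, 8]
data[mid]=8<11: swap data[5],data[6]; lo=6,mid=7 → [5, 4, 6, 3, 10, 8, 11]
end: lo=6, hi=6; data = [5, 4, 6, 3, 10, 8, 11]

[5, 4, 6, 3, 10, 8, 11]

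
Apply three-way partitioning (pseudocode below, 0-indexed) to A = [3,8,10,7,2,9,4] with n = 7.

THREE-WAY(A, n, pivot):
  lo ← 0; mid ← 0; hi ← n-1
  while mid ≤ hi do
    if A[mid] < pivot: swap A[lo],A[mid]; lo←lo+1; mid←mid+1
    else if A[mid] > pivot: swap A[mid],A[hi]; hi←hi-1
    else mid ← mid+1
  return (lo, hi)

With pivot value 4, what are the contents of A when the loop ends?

[3,2,4,7,9,10,8]

pivot = 4; lo=0, mid=0, hi=6
A[mid]=3<4: swap A[0],A[0]; lo=1,mid=1 → [3,8,10,7,2,9,4]
A[mid]=8>4: swap A[1],A[6]; hi=5 → [3,4,10,7,2,9,8]
A[mid]=4=4: mid=2
A[mid]=10>4: swap A[2],A[5]; hi=4 → [3,4,9,7,2,10,8]
A[mid]=9>4: swap A[2],A[4]; hi=3 → [3,4,2,7,9,10,8]
A[mid]=2<4: swap A[1],A[2]; lo=2,mid=3 → [3,2,4,7,9,10,8]
A[mid]=7>4: swap A[3],A[3]; hi=2 → [3,2,4,7,9,10,8]
end: lo=2, hi=2; A = [3,2,4,7,9,10,8]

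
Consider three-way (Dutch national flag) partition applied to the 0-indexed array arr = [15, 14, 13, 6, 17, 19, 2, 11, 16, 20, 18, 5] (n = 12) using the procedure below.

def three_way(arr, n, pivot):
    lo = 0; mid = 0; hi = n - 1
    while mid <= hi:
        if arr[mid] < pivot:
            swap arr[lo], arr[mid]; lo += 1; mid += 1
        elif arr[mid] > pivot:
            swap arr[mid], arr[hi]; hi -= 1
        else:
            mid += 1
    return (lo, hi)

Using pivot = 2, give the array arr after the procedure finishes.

pivot = 2; lo=0, mid=0, hi=11
arr[mid]=15>2: swap arr[0],arr[11]; hi=10 → [5, 14, 13, 6, 17, 19, 2, 11, 16, 20, 18, 15]
arr[mid]=5>2: swap arr[0],arr[10]; hi=9 → [18, 14, 13, 6, 17, 19, 2, 11, 16, 20, 5, 15]
arr[mid]=18>2: swap arr[0],arr[9]; hi=8 → [20, 14, 13, 6, 17, 19, 2, 11, 16, 18, 5, 15]
arr[mid]=20>2: swap arr[0],arr[8]; hi=7 → [16, 14, 13, 6, 17, 19, 2, 11, 20, 18, 5, 15]
arr[mid]=16>2: swap arr[0],arr[7]; hi=6 → [11, 14, 13, 6, 17, 19, 2, 16, 20, 18, 5, 15]
arr[mid]=11>2: swap arr[0],arr[6]; hi=5 → [2, 14, 13, 6, 17, 19, 11, 16, 20, 18, 5, 15]
arr[mid]=2=2: mid=1
arr[mid]=14>2: swap arr[1],arr[5]; hi=4 → [2, 19, 13, 6, 17, 14, 11, 16, 20, 18, 5, 15]
arr[mid]=19>2: swap arr[1],arr[4]; hi=3 → [2, 17, 13, 6, 19, 14, 11, 16, 20, 18, 5, 15]
arr[mid]=17>2: swap arr[1],arr[3]; hi=2 → [2, 6, 13, 17, 19, 14, 11, 16, 20, 18, 5, 15]
arr[mid]=6>2: swap arr[1],arr[2]; hi=1 → [2, 13, 6, 17, 19, 14, 11, 16, 20, 18, 5, 15]
arr[mid]=13>2: swap arr[1],arr[1]; hi=0 → [2, 13, 6, 17, 19, 14, 11, 16, 20, 18, 5, 15]
end: lo=0, hi=0; arr = [2, 13, 6, 17, 19, 14, 11, 16, 20, 18, 5, 15]

[2, 13, 6, 17, 19, 14, 11, 16, 20, 18, 5, 15]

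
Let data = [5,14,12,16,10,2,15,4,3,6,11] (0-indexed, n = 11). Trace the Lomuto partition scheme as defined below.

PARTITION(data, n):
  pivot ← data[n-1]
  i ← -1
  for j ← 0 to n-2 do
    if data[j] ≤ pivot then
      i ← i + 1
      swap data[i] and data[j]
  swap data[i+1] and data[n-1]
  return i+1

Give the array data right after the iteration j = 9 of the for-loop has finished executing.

pivot=11, i=-1
j=0: 5≤11, i=0, swap(0,0) ⇒ [5,14,12,16,10,2,15,4,3,6,11]
j=1: 14>11, skip
j=2: 12>11, skip
j=3: 16>11, skip
j=4: 10≤11, i=1, swap(1,4) ⇒ [5,10,12,16,14,2,15,4,3,6,11]
j=5: 2≤11, i=2, swap(2,5) ⇒ [5,10,2,16,14,12,15,4,3,6,11]
j=6: 15>11, skip
j=7: 4≤11, i=3, swap(3,7) ⇒ [5,10,2,4,14,12,15,16,3,6,11]
j=8: 3≤11, i=4, swap(4,8) ⇒ [5,10,2,4,3,12,15,16,14,6,11]
j=9: 6≤11, i=5, swap(5,9) ⇒ [5,10,2,4,3,6,15,16,14,12,11]
(after j=9) data = [5,10,2,4,3,6,15,16,14,12,11]

[5,10,2,4,3,6,15,16,14,12,11]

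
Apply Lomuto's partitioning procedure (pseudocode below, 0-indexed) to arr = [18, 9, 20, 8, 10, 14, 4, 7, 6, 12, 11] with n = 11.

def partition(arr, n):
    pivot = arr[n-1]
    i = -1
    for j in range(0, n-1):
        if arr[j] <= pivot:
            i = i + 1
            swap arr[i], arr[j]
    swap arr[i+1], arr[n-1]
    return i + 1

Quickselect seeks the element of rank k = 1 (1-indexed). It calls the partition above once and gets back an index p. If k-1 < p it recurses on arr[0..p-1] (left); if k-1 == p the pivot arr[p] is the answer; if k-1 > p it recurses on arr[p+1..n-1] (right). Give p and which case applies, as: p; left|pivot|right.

6; left

pivot = arr[10] = 11; i = -1
j=0: arr[0]=18 > 11 → no swap
j=1: arr[1]=9 ≤ 11 → i=0, swap arr[0],arr[1] → [9, 18, 20, 8, 10, 14, 4, 7, 6, 12, 11]
j=2: arr[2]=20 > 11 → no swap
j=3: arr[3]=8 ≤ 11 → i=1, swap arr[1],arr[3] → [9, 8, 20, 18, 10, 14, 4, 7, 6, 12, 11]
j=4: arr[4]=10 ≤ 11 → i=2, swap arr[2],arr[4] → [9, 8, 10, 18, 20, 14, 4, 7, 6, 12, 11]
j=5: arr[5]=14 > 11 → no swap
j=6: arr[6]=4 ≤ 11 → i=3, swap arr[3],arr[6] → [9, 8, 10, 4, 20, 14, 18, 7, 6, 12, 11]
j=7: arr[7]=7 ≤ 11 → i=4, swap arr[4],arr[7] → [9, 8, 10, 4, 7, 14, 18, 20, 6, 12, 11]
j=8: arr[8]=6 ≤ 11 → i=5, swap arr[5],arr[8] → [9, 8, 10, 4, 7, 6, 18, 20, 14, 12, 11]
j=9: arr[9]=12 > 11 → no swap
final swap arr[6],arr[10] → [9, 8, 10, 4, 7, 6, 11, 20, 14, 12, 18]; return 6
p = 6; k-1 = 0 < 6 ⇒ left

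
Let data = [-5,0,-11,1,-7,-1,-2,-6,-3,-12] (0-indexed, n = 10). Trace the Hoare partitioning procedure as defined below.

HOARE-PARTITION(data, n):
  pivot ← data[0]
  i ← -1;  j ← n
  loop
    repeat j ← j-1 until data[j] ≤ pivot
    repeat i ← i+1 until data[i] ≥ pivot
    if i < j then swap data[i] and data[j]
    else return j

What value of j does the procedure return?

pivot=-5
j stops at 9 (-12), i stops at 0 (-5); swap ⇒ [-12,0,-11,1,-7,-1,-2,-6,-3,-5]
j stops at 7 (-6), i stops at 1 (0); swap ⇒ [-12,-6,-11,1,-7,-1,-2,0,-3,-5]
j stops at 4 (-7), i stops at 3 (1); swap ⇒ [-12,-6,-11,-7,1,-1,-2,0,-3,-5]
j stops at 3, i stops at 4; i≥j ⇒ return 3. data=[-12,-6,-11,-7,1,-1,-2,0,-3,-5]

3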